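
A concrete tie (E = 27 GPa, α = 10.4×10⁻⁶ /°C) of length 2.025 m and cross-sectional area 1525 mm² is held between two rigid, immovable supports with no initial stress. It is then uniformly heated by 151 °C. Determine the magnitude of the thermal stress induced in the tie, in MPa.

The supports are rigid, so the total axial strain is zero. The restrained thermal strain is ε = αΔT = 10.4×10⁻⁶ × 151 = 1570.4×10⁻⁶.
The stress required to suppress this strain is σ = Eε = 27×10³ × 1570.4×10⁻⁶ = 42.4 MPa, compressive since the tie is trying to expand.

σ ≈ 42.4 MPa (compressive)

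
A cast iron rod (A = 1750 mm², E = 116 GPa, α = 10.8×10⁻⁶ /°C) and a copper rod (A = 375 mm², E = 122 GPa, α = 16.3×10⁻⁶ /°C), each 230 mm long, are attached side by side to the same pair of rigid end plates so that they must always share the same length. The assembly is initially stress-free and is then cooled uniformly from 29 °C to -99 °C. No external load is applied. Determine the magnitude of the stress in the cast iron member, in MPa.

σ ≈ 15 MPa (compressive)

The copper has the larger α, so on cooling it would change length more than the cast iron if both were free. The rigid plates force a common final length, so the copper is put into tension and the cast iron into compression, with equal and opposite forces P (no external load).
Setting the final lengths equal and cancelling L: (α₁ − α₂)ΔT = P/(A₁E₁) + P/(A₂E₂).
|α₁ − α₂|·ΔT = 5.5×10⁻⁶ × 128 = 0.000704.
1/(A₁E₁) + 1/(A₂E₂) = 1/(1750×116×10³) + 1/(375×122×10³) = 2.678×10⁻⁸ N⁻¹.
P = 0.000704 / 2.678×10⁻⁸ = 26280 N = 26.28 kN.
σ_{cast iron} = P/A₁ = 26280/1750 = 15.02 MPa, compressive.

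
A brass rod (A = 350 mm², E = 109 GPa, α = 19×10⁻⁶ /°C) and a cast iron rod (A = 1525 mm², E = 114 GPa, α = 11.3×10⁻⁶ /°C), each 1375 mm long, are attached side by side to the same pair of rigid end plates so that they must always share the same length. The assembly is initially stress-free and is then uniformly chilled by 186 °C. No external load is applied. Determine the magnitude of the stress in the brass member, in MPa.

σ ≈ 128 MPa (tensile)

Equilibrium of a rigid end plate with no external load gives equal and opposite internal forces ±P in the two members. Since α_{brass} > α_{cast iron}, cooling drives the brass into tension and the cast iron into compression.
Equating the net (thermal + elastic) strains gives |α₁ − α₂|·ΔT = P·[1/(A₁E₁) + 1/(A₂E₂)].
|α₁ − α₂|·ΔT = 7.7×10⁻⁶ × 186 = 0.001432.
1/(A₁E₁) + 1/(A₂E₂) = 1/(350×109×10³) + 1/(1525×114×10³) = 3.196×10⁻⁸ N⁻¹.
P = 0.001432 / 3.196×10⁻⁸ = 44810 N = 44.81 kN.
σ_{brass} = P/A₁ = 44810/350 = 128 MPa, tensile.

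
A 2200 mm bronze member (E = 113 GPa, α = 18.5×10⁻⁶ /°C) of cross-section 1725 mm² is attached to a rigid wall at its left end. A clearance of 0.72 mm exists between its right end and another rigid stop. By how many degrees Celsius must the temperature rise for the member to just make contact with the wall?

ΔT ≈ 17.7 °C

The gap closes when αΔT L = 0.72 mm, since the member is still unstressed at that instant.
ΔT = 0.72 / (18.5×10⁻⁶ × 2200) = 17.69 °C.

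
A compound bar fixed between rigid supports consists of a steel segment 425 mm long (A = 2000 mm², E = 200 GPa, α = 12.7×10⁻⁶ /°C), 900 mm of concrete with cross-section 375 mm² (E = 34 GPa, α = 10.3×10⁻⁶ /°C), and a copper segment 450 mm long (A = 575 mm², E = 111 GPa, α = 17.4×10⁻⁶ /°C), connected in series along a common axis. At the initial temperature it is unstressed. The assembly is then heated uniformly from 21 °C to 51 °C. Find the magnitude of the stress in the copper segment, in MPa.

If the supports were absent, the total length change would be Σ αᵢΔT Lᵢ = 12.7×10⁻⁶×30×425 + 10.3×10⁻⁶×30×900 + 17.4×10⁻⁶×30×450 = 0.6749 mm.
Since the ends are fixed, an axial force P builds up, equal in every segment, with P · Σ Lᵢ/(AᵢEᵢ) = δ_free.
Σ Lᵢ/(AᵢEᵢ) = 425/(2000×200×10³) + 900/(375×34×10³) + 450/(575×111×10³) = 7.87×10⁻⁵ mm/N.
So P = 0.6749 / 7.87×10⁻⁵ = 8.576 kN, compressive.
σ_{copper} = P / A = 8576 / 575 = 14.91 MPa.

σ ≈ 14.9 MPa (compressive)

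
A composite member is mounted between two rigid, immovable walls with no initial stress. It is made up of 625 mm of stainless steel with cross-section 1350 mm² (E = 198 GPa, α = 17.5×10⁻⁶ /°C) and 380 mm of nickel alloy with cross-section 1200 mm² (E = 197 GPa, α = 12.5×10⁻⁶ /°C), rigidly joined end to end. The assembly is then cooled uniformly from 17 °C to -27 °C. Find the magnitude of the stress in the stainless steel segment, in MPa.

With the walls removed the bar would change length by δ_free = Σ αᵢΔT Lᵢ = 17.5×10⁻⁶×44×625 + 12.5×10⁻⁶×44×380 = 0.6902 mm.
The rigid supports impose zero overall length change; the single axial force P common to all segments must satisfy P Σ Lᵢ/(AᵢEᵢ) = δ_free.
The series flexibility is Σ Lᵢ/(AᵢEᵢ) = 625/(1350×198×10³) + 380/(1200×197×10³) = 3.946×10⁻⁶ mm/N.
P = 0.6902 / 3.946×10⁻⁶ = 174900 N = 174.9 kN, tensile.
σ_{stainless steel} = P / A = 174900 / 1350 = 129.6 MPa.

σ ≈ 130 MPa (tensile)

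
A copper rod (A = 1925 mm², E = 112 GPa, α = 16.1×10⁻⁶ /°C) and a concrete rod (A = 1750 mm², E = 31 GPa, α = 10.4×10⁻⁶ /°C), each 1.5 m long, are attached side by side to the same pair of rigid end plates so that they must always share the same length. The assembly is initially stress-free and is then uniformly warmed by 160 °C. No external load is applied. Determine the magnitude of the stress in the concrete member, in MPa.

σ ≈ 22.6 MPa (tensile)

Both members must finish at the same length. With the larger α, the copper tends to over-expand; the plates restrain it, putting the copper in compression and the concrete in tension. With no external load the two internal forces are equal and opposite, magnitude P.
Compatibility of the two members (thermal + elastic change equal): (α₁ − α₂)ΔT = P·[1/(A₁E₁) + 1/(A₂E₂)].
|α₁ − α₂|·ΔT = 5.7×10⁻⁶ × 160 = 0.000912.
1/(A₁E₁) + 1/(A₂E₂) = 1/(1925×112×10³) + 1/(1750×31×10³) = 2.307×10⁻⁸ N⁻¹.
So P = 0.000912 / 2.307×10⁻⁸ = 39.53 kN.
σ_{concrete} = P/A₂ = 39530/1750 = 22.59 MPa, tensile.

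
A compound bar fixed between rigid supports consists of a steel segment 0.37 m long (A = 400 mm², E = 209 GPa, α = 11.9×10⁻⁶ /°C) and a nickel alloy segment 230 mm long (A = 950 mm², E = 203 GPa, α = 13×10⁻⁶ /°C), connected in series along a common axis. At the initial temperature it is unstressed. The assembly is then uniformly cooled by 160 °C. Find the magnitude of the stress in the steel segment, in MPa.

Free thermal contraction of the whole bar: Σ αᵢΔT Lᵢ = 11.9×10⁻⁶×160×370 + 13×10⁻⁶×160×230 = 1.183 mm.
The rigid supports impose zero overall length change; the single axial force P common to all segments must satisfy P Σ Lᵢ/(AᵢEᵢ) = δ_free.
The series flexibility is Σ Lᵢ/(AᵢEᵢ) = 370/(400×209×10³) + 230/(950×203×10³) = 5.618×10⁻⁶ mm/N.
Hence P = δ_free / Σ(L/AE) = 1.183/5.618×10⁻⁶ = 210.5 kN (tensile).
σ_{steel} = P / A = 210500 / 400 = 526.3 MPa.

σ ≈ 526 MPa (tensile)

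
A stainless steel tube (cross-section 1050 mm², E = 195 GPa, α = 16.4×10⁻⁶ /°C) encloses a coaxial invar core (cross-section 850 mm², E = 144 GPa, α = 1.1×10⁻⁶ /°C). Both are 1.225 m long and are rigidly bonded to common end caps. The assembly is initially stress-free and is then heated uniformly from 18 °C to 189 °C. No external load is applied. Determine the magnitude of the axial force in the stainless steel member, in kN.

Both members must finish at the same length. With the larger α, the stainless steel tends to over-expand; the plates restrain it, putting the stainless steel in compression and the invar in tension. With no external load the two internal forces are equal and opposite, magnitude P.
Equating the net (thermal + elastic) strains gives |α₁ − α₂|·ΔT = P·[1/(A₁E₁) + 1/(A₂E₂)].
|α₁ − α₂|·ΔT = 15.3×10⁻⁶ × 171 = 0.002616.
1/(A₁E₁) + 1/(A₂E₂) = 1/(1050×195×10³) + 1/(850×144×10³) = 1.305×10⁻⁸ N⁻¹.
P = 0.002616 / 1.305×10⁻⁸ = 200400 N = 200.4 kN.

P ≈ 200 kN (compressive in the stainless steel)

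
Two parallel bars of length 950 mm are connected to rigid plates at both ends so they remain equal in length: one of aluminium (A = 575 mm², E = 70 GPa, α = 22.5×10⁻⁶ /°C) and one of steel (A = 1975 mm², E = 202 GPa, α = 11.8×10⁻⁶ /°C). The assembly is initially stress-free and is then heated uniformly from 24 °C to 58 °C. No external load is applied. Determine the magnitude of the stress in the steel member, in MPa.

The aluminium has the larger α, so on heating it would change length more than the steel if both were free. The rigid plates force a common final length, so the aluminium is put into compression and the steel into tension, with equal and opposite forces P (no external load).
Equating the net (thermal + elastic) strains gives |α₁ − α₂|·ΔT = P·[1/(A₁E₁) + 1/(A₂E₂)].
|α₁ − α₂|·ΔT = 10.7×10⁻⁶ × 34 = 0.0003638.
1/(A₁E₁) + 1/(A₂E₂) = 1/(575×70×10³) + 1/(1975×202×10³) = 2.735×10⁻⁸ N⁻¹.
So P = 0.0003638 / 2.735×10⁻⁸ = 13.3 kN.
σ_{steel} = P/A₂ = 13300/1975 = 6.735 MPa, tensile.

σ ≈ 6.73 MPa (tensile)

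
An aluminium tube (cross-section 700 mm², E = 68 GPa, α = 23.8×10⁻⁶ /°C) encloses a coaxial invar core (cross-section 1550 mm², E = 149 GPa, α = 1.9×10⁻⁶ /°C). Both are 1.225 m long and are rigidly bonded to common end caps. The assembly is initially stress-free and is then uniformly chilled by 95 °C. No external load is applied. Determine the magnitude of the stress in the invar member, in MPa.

σ ≈ 53 MPa (compressive)

The aluminium has the larger α, so on cooling it would change length more than the invar if both were free. The rigid plates force a common final length, so the aluminium is put into tension and the invar into compression, with equal and opposite forces P (no external load).
Compatibility of the two members (thermal + elastic change equal): (α₁ − α₂)ΔT = P·[1/(A₁E₁) + 1/(A₂E₂)].
|α₁ − α₂|·ΔT = 21.9×10⁻⁶ × 95 = 0.00208.
1/(A₁E₁) + 1/(A₂E₂) = 1/(700×68×10³) + 1/(1550×149×10³) = 2.534×10⁻⁸ N⁻¹.
P = 0.00208 / 2.534×10⁻⁸ = 82110 N = 82.11 kN.
σ_{invar} = P/A₂ = 82110/1550 = 52.97 MPa, compressive.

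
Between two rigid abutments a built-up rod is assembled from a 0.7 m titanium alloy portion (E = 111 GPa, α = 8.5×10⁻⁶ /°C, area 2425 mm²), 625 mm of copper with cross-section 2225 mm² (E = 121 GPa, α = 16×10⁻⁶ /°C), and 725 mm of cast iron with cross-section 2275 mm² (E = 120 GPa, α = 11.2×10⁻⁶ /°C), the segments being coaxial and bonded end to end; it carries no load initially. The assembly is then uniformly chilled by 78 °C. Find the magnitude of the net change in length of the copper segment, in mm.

Free thermal contraction of the whole bar: Σ αᵢΔT Lᵢ = 8.5×10⁻⁶×78×700 + 16×10⁻⁶×78×625 + 11.2×10⁻⁶×78×725 = 1.877 mm.
The rigid supports impose zero overall length change; the single axial force P common to all segments must satisfy P Σ Lᵢ/(AᵢEᵢ) = δ_free.
The series flexibility is Σ Lᵢ/(AᵢEᵢ) = 700/(2425×111×10³) + 625/(2225×121×10³) + 725/(2275×120×10³) = 7.578×10⁻⁶ mm/N.
So P = 1.877 / 7.578×10⁻⁶ = 247.8 kN, tensile.
For the copper segment, free thermal change = 16×10⁻⁶×78×625 = 0.78 mm and elastic change from P = 247800×625/(2225×121×10³) = 0.5752 mm; these oppose, so the net change is 0.205 mm (segment shortens).

|ΔL| ≈ 0.205 mm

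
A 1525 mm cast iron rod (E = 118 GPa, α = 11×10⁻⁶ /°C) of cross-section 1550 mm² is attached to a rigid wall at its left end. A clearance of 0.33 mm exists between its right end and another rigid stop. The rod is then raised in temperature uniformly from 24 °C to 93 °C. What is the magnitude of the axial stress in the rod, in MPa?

If the wall were absent the rod would grow by αΔT L = 11×10⁻⁶ × 69 × 1525 = 1.157 mm.
After closing the 0.33 mm clearance, 1.157 − 0.33 = 0.8275 mm of expansion remains to be suppressed by the wall.
So σ = E(δ_free − g)/L = 118×10³ × 0.8275/1525 = 64.03 MPa.

σ ≈ 64 MPa (compressive)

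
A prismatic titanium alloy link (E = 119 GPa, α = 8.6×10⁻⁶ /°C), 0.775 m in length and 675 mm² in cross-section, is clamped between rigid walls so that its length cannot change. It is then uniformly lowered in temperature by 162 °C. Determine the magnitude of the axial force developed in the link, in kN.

The ends cannot move, so σ = EαΔT = 119×10³ × 8.6×10⁻⁶ × 162 = 165.8 MPa.
P = AEαΔT = 675 × 119×10³ × 8.6×10⁻⁶ × 162 = 111.9 kN (tensile).

P ≈ 112 kN (tensile)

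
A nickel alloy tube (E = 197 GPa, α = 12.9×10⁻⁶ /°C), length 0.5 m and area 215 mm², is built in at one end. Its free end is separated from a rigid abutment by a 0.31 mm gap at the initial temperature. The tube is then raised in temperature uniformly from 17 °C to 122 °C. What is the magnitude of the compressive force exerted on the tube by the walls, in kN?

P ≈ 31.1 kN

If the wall were absent the tube would grow by αΔT L = 12.9×10⁻⁶ × 105 × 500 = 0.6773 mm.
This exceeds the 0.31 mm gap, so the wall pushes back. The portion of expansion that must be recovered elastically is δ_free − gap = 0.6773 − 0.31 = 0.3673 mm.
That suppressed elongation corresponds to σ = E·Δ/L = 197×10³ × 0.3673/500 = 144.7 MPa.
P = σA = 144.7 × 215 = 31.11 kN.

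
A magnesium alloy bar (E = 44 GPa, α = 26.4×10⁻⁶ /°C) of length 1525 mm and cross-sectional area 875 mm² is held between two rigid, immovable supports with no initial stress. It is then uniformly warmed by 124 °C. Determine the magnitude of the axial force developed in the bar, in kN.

P ≈ 126 kN (compressive)

With zero net strain, σ = E·αΔT = 44 GPa × 26.4×10⁻⁶ × 124 = 144 MPa.
P = AEαΔT = 875 × 44×10³ × 26.4×10⁻⁶ × 124 = 126 kN (compressive).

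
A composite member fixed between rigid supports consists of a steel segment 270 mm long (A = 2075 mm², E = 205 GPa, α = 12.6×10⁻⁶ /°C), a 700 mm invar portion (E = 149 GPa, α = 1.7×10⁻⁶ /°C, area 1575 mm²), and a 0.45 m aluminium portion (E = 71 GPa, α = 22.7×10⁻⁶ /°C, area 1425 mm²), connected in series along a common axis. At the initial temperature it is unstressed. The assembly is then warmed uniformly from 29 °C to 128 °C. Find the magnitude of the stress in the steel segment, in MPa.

If the supports were absent, the total length change would be Σ αᵢΔT Lᵢ = 12.6×10⁻⁶×99×270 + 1.7×10⁻⁶×99×700 + 22.7×10⁻⁶×99×450 = 1.466 mm.
Since the ends are fixed, an axial force P builds up, equal in every segment, with P · Σ Lᵢ/(AᵢEᵢ) = δ_free.
The series flexibility is Σ Lᵢ/(AᵢEᵢ) = 270/(2075×205×10³) + 700/(1575×149×10³) + 450/(1425×71×10³) = 8.065×10⁻⁶ mm/N.
P = 1.466 / 8.065×10⁻⁶ = 181800 N = 181.8 kN, compressive.
σ_{steel} = P / A = 181800 / 2075 = 87.59 MPa.

σ ≈ 87.6 MPa (compressive)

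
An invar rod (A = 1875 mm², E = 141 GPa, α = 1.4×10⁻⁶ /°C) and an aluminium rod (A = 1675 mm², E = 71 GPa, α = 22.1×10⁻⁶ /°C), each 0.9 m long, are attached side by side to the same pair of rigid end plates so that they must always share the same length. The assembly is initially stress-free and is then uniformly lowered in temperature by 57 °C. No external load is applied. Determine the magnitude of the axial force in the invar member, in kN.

P ≈ 96.8 kN (compressive in the invar)

The aluminium has the larger α, so on cooling it would change length more than the invar if both were free. The rigid plates force a common final length, so the aluminium is put into tension and the invar into compression, with equal and opposite forces P (no external load).
Compatibility of the two members (thermal + elastic change equal): (α₁ − α₂)ΔT = P·[1/(A₁E₁) + 1/(A₂E₂)].
|α₁ − α₂|·ΔT = 20.7×10⁻⁶ × 57 = 0.00118.
1/(A₁E₁) + 1/(A₂E₂) = 1/(1875×141×10³) + 1/(1675×71×10³) = 1.219×10⁻⁸ N⁻¹.
P = 0.00118 / 1.219×10⁻⁸ = 96780 N = 96.78 kN.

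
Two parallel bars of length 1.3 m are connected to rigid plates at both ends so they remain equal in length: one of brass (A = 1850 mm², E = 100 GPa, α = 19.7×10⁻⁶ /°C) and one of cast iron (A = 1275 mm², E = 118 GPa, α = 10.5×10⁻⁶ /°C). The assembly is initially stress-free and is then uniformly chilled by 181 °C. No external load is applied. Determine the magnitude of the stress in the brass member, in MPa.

σ ≈ 74.7 MPa (tensile)

The brass has the larger α, so on cooling it would change length more than the cast iron if both were free. The rigid plates force a common final length, so the brass is put into tension and the cast iron into compression, with equal and opposite forces P (no external load).
Equating the net (thermal + elastic) strains gives |α₁ − α₂|·ΔT = P·[1/(A₁E₁) + 1/(A₂E₂)].
|α₁ − α₂|·ΔT = 9.2×10⁻⁶ × 181 = 0.001665.
1/(A₁E₁) + 1/(A₂E₂) = 1/(1850×100×10³) + 1/(1275×118×10³) = 1.205×10⁻⁸ N⁻¹.
So P = 0.001665 / 1.205×10⁻⁸ = 138.2 kN.
σ_{brass} = P/A₁ = 138200/1850 = 74.68 MPa, tensile.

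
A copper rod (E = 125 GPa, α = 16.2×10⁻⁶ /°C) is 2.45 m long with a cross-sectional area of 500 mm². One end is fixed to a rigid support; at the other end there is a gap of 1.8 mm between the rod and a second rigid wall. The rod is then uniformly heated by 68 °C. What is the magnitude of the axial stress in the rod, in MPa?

Free thermal elongation = αΔT L = 16.2×10⁻⁶ × 68 × 2450 = 2.699 mm.
This exceeds the 1.8 mm gap, so the wall pushes back. The portion of expansion that must be recovered elastically is δ_free − gap = 2.699 − 1.8 = 0.8989 mm.
That suppressed elongation corresponds to σ = E·Δ/L = 125×10³ × 0.8989/2450 = 45.86 MPa.

σ ≈ 45.9 MPa (compressive)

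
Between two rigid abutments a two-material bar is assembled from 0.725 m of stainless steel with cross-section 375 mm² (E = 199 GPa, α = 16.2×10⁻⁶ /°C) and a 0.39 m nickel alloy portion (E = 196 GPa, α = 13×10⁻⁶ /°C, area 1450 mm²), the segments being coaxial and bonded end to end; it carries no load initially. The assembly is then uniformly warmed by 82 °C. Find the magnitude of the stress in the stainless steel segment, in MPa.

Free thermal expansion of the whole bar: Σ αᵢΔT Lᵢ = 16.2×10⁻⁶×82×725 + 13×10⁻⁶×82×390 = 1.379 mm.
The walls prevent any net length change, so an axial force P (same in every segment) develops. Compatibility: P · Σ Lᵢ/(AᵢEᵢ) = δ_free.
Σ Lᵢ/(AᵢEᵢ) = 725/(375×199×10³) + 390/(1450×196×10³) = 1.109×10⁻⁵ mm/N.
P = 1.379 / 1.109×10⁻⁵ = 124400 N = 124.4 kN, compressive.
σ_{stainless steel} = P / A = 124400 / 375 = 331.6 MPa.

σ ≈ 332 MPa (compressive)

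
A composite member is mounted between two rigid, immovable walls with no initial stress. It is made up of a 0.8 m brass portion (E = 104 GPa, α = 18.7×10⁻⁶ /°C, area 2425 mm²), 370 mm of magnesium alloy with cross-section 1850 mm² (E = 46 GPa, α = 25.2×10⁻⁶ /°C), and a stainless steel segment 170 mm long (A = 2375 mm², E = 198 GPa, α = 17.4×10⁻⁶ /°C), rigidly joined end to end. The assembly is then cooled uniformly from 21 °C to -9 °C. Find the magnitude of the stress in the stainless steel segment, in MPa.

σ ≈ 43.7 MPa (tensile)

With the walls removed the bar would change length by δ_free = Σ αᵢΔT Lᵢ = 18.7×10⁻⁶×30×800 + 25.2×10⁻⁶×30×370 + 17.4×10⁻⁶×30×170 = 0.8173 mm.
The rigid supports impose zero overall length change; the single axial force P common to all segments must satisfy P Σ Lᵢ/(AᵢEᵢ) = δ_free.
Σ Lᵢ/(AᵢEᵢ) = 800/(2425×104×10³) + 370/(1850×46×10³) + 170/(2375×198×10³) = 7.881×10⁻⁶ mm/N.
Hence P = δ_free / Σ(L/AE) = 0.8173/7.881×10⁻⁶ = 103.7 kN (tensile).
σ_{stainless steel} = P / A = 103700 / 2375 = 43.66 MPa.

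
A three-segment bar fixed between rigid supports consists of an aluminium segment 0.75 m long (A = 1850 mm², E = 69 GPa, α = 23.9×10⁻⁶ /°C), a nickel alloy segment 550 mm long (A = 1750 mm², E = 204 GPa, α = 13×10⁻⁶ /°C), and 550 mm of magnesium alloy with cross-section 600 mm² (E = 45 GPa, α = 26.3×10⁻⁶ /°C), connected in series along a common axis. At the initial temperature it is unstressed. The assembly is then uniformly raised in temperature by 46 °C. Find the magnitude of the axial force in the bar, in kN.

P ≈ 65.5 kN (compressive)

Free thermal expansion of the whole bar: Σ αᵢΔT Lᵢ = 23.9×10⁻⁶×46×750 + 13×10⁻⁶×46×550 + 26.3×10⁻⁶×46×550 = 1.819 mm.
Since the ends are fixed, an axial force P builds up, equal in every segment, with P · Σ Lᵢ/(AᵢEᵢ) = δ_free.
The series flexibility is Σ Lᵢ/(AᵢEᵢ) = 750/(1850×69×10³) + 550/(1750×204×10³) + 550/(600×45×10³) = 2.779×10⁻⁵ mm/N.
Hence P = δ_free / Σ(L/AE) = 1.819/2.779×10⁻⁵ = 65.46 kN (compressive).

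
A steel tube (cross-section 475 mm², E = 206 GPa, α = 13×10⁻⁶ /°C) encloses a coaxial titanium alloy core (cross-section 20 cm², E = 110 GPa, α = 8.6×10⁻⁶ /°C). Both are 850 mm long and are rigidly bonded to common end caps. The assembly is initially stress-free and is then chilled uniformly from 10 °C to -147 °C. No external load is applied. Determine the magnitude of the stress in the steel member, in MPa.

Equilibrium of a rigid end plate with no external load gives equal and opposite internal forces ±P in the two members. Since α_{steel} > α_{titanium alloy}, cooling drives the steel into tension and the titanium alloy into compression.
Equating the net (thermal + elastic) strains gives |α₁ − α₂|·ΔT = P·[1/(A₁E₁) + 1/(A₂E₂)].
|α₁ − α₂|·ΔT = 4.4×10⁻⁶ × 157 = 0.0006908.
1/(A₁E₁) + 1/(A₂E₂) = 1/(475×206×10³) + 1/(2000×110×10³) = 1.477×10⁻⁸ N⁻¹.
P = 0.0006908 / 1.477×10⁻⁸ = 46790 N = 46.79 kN.
σ_{steel} = P/A₁ = 46790/475 = 98.5 MPa, tensile.

σ ≈ 98.5 MPa (tensile)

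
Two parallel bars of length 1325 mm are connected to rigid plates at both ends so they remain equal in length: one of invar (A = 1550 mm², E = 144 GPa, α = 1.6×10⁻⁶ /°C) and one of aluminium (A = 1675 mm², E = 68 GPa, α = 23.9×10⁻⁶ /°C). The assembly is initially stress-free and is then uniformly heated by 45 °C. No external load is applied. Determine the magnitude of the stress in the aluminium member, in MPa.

Equilibrium of a rigid end plate with no external load gives equal and opposite internal forces ±P in the two members. Since α_{aluminium} > α_{invar}, heating drives the aluminium into compression and the invar into tension.
Equating the net (thermal + elastic) strains gives |α₁ − α₂|·ΔT = P·[1/(A₁E₁) + 1/(A₂E₂)].
|α₁ − α₂|·ΔT = 22.3×10⁻⁶ × 45 = 0.001003.
1/(A₁E₁) + 1/(A₂E₂) = 1/(1550×144×10³) + 1/(1675×68×10³) = 1.326×10⁻⁸ N⁻¹.
P = 0.001003 / 1.326×10⁻⁸ = 75680 N = 75.68 kN.
σ_{aluminium} = P/A₂ = 75680/1675 = 45.18 MPa, compressive.

σ ≈ 45.2 MPa (compressive)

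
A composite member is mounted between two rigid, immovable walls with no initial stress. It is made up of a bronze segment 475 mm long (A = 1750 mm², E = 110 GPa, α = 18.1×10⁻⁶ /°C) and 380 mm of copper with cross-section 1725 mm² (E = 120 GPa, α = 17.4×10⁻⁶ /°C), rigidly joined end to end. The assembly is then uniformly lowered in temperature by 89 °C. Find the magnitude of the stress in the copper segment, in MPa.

If the supports were absent, the total length change would be Σ αᵢΔT Lᵢ = 18.1×10⁻⁶×89×475 + 17.4×10⁻⁶×89×380 = 1.354 mm.
The rigid supports impose zero overall length change; the single axial force P common to all segments must satisfy P Σ Lᵢ/(AᵢEᵢ) = δ_free.
Σ Lᵢ/(AᵢEᵢ) = 475/(1750×110×10³) + 380/(1725×120×10³) = 4.303×10⁻⁶ mm/N.
Hence P = δ_free / Σ(L/AE) = 1.354/4.303×10⁻⁶ = 314.6 kN (tensile).
σ_{copper} = P / A = 314600 / 1725 = 182.4 MPa.

σ ≈ 182 MPa (tensile)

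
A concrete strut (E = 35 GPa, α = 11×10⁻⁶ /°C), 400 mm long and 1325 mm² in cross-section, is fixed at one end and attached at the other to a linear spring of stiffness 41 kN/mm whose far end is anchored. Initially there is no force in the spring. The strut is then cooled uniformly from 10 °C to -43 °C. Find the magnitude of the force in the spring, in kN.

P ≈ 7.06 kN

The unrestrained thermal change is αΔT L = 11×10⁻⁶ × 53 × 400 = 0.2332 mm.
With a force P in the spring, the elastic change of the strut is PL/(AE) and that of the spring is P/k; compatibility requires their sum to equal δ_free.
So P = δ_free / [L/(AE) + 1/k] = 0.2332 / [ 400/(1325×35×10³) + 1/(41×10³) ].
P = 0.2332 / 3.302×10⁻⁵ = 7063 N.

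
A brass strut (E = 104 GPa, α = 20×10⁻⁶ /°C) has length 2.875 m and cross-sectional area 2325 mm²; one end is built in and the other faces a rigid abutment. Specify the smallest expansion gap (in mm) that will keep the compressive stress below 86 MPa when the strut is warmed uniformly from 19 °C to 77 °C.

Free expansion if unrestrained: δ_free = αΔT L = 20×10⁻⁶ × 58 × 2875 = 3.335 mm.
At the allowable stress the elastic shortening the wall may impose is σL/E = 86 × 2875 / (104×10³) = 2.377 mm.
The gap must absorb the remainder: g_min = 3.335 − 2.377 = 0.9576 mm.

g ≈ 0.958 mm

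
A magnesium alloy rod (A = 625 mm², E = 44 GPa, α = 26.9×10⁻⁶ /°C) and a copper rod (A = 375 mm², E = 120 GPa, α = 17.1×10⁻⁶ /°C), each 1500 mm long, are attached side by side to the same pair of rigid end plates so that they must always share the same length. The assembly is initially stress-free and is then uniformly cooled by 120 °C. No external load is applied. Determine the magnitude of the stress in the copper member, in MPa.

σ ≈ 53.5 MPa (compressive)

Equilibrium of a rigid end plate with no external load gives equal and opposite internal forces ±P in the two members. Since α_{magnesium alloy} > α_{copper}, cooling drives the magnesium alloy into tension and the copper into compression.
Compatibility of the two members (thermal + elastic change equal): (α₁ − α₂)ΔT = P·[1/(A₁E₁) + 1/(A₂E₂)].
|α₁ − α₂|·ΔT = 9.8×10⁻⁶ × 120 = 0.001176.
1/(A₁E₁) + 1/(A₂E₂) = 1/(625×44×10³) + 1/(375×120×10³) = 5.859×10⁻⁸ N⁻¹.
P = 0.001176 / 5.859×10⁻⁸ = 20070 N = 20.07 kN.
σ_{copper} = P/A₂ = 20070/375 = 53.53 MPa, compressive.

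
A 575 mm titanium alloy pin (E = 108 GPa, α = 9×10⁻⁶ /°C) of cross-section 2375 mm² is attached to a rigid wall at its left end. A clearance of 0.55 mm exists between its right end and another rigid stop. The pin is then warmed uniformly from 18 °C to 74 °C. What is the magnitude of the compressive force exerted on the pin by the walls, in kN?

P ≈ 0 kN

Free thermal elongation = αΔT L = 9×10⁻⁶ × 56 × 575 = 0.2898 mm.
Since δ_free = 0.29 mm is less than the 0.55 mm gap, the pin never touches the wall. No axial force develops.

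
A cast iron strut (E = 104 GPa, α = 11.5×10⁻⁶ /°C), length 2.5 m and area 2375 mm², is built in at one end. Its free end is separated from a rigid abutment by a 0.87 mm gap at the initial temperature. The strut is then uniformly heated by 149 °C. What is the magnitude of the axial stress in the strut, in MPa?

If the wall were absent the strut would grow by αΔT L = 11.5×10⁻⁶ × 149 × 2500 = 4.284 mm.
The gap closes (δ_free > 0.87 mm) and the wall then resists a further 4.284 − 0.87 = 3.414 mm of expansion.
Compatibility: PL/(AE) = 3.414 mm, so σ = P/A = E × (3.414/2500) = 142 MPa.

σ ≈ 142 MPa (compressive)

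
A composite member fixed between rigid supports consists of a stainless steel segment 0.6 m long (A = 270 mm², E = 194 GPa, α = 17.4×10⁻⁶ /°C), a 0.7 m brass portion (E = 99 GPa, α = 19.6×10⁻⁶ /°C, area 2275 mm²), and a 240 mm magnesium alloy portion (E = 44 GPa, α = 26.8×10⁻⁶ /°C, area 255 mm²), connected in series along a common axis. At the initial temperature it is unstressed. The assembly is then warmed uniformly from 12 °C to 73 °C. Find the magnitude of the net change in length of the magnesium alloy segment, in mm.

|ΔL| ≈ 0.718 mm

With the walls removed the bar would change length by δ_free = Σ αᵢΔT Lᵢ = 17.4×10⁻⁶×61×600 + 19.6×10⁻⁶×61×700 + 26.8×10⁻⁶×61×240 = 1.866 mm.
The walls prevent any net length change, so an axial force P (same in every segment) develops. Compatibility: P · Σ Lᵢ/(AᵢEᵢ) = δ_free.
Σ Lᵢ/(AᵢEᵢ) = 600/(270×194×10³) + 700/(2275×99×10³) + 240/(255×44×10³) = 3.595×10⁻⁵ mm/N.
P = 1.866 / 3.595×10⁻⁵ = 51900 N = 51.9 kN, compressive.
For the magnesium alloy segment, free thermal change = 26.8×10⁻⁶×61×240 = 0.3924 mm and elastic change from P = 51900×240/(255×44×10³) = 1.11 mm; these oppose, so the net change is 0.718 mm (segment shortens).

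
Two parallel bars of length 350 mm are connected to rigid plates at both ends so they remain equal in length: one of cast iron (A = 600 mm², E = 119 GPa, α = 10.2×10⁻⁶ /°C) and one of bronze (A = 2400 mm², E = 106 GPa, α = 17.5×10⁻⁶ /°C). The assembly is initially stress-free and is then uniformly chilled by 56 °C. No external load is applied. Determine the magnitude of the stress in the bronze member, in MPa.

The bronze has the larger α, so on cooling it would change length more than the cast iron if both were free. The rigid plates force a common final length, so the bronze is put into tension and the cast iron into compression, with equal and opposite forces P (no external load).
Compatibility of the two members (thermal + elastic change equal): (α₁ − α₂)ΔT = P·[1/(A₁E₁) + 1/(A₂E₂)].
|α₁ − α₂|·ΔT = 7.3×10⁻⁶ × 56 = 0.0004088.
1/(A₁E₁) + 1/(A₂E₂) = 1/(600×119×10³) + 1/(2400×106×10³) = 1.794×10⁻⁸ N⁻¹.
P = 0.0004088 / 1.794×10⁻⁸ = 22790 N = 22.79 kN.
σ_{bronze} = P/A₂ = 22790/2400 = 9.497 MPa, tensile.

σ ≈ 9.5 MPa (tensile)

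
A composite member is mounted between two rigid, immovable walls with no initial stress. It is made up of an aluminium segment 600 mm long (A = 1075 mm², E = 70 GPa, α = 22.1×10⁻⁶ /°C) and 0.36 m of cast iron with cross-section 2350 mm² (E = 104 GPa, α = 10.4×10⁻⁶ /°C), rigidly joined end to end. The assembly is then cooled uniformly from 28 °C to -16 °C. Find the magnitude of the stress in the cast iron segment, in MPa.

σ ≈ 33.7 MPa (tensile)

Free thermal contraction of the whole bar: Σ αᵢΔT Lᵢ = 22.1×10⁻⁶×44×600 + 10.4×10⁻⁶×44×360 = 0.7482 mm.
The rigid supports impose zero overall length change; the single axial force P common to all segments must satisfy P Σ Lᵢ/(AᵢEᵢ) = δ_free.
Σ Lᵢ/(AᵢEᵢ) = 600/(1075×70×10³) + 360/(2350×104×10³) = 9.446×10⁻⁶ mm/N.
So P = 0.7482 / 9.446×10⁻⁶ = 79.2 kN, tensile.
σ_{cast iron} = P / A = 79200 / 2350 = 33.7 MPa.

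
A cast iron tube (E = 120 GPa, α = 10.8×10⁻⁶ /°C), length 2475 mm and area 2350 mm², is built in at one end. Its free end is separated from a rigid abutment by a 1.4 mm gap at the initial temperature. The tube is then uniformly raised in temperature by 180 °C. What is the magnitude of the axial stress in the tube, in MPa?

σ ≈ 165 MPa (compressive)

Unrestrained expansion: δ_free = αΔT L = 10.8×10⁻⁶ × 180 × 2475 = 4.811 mm.
After closing the 1.4 mm clearance, 4.811 − 1.4 = 3.411 mm of expansion remains to be suppressed by the wall.
Compatibility: PL/(AE) = 3.411 mm, so σ = P/A = E × (3.411/2475) = 165.4 MPa.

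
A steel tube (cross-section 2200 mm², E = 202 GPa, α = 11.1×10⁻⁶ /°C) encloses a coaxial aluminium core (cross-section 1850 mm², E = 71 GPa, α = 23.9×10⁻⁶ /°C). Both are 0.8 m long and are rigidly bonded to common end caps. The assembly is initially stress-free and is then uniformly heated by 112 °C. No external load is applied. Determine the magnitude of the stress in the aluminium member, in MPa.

The aluminium has the larger α, so on heating it would change length more than the steel if both were free. The rigid plates force a common final length, so the aluminium is put into compression and the steel into tension, with equal and opposite forces P (no external load).
Setting the final lengths equal and cancelling L: (α₁ − α₂)ΔT = P/(A₁E₁) + P/(A₂E₂).
|α₁ − α₂|·ΔT = 12.8×10⁻⁶ × 112 = 0.001434.
1/(A₁E₁) + 1/(A₂E₂) = 1/(2200×202×10³) + 1/(1850×71×10³) = 9.863×10⁻⁹ N⁻¹.
P = 0.001434 / 9.863×10⁻⁹ = 145300 N = 145.3 kN.
σ_{aluminium} = P/A₂ = 145300/1850 = 78.56 MPa, compressive.

σ ≈ 78.6 MPa (compressive)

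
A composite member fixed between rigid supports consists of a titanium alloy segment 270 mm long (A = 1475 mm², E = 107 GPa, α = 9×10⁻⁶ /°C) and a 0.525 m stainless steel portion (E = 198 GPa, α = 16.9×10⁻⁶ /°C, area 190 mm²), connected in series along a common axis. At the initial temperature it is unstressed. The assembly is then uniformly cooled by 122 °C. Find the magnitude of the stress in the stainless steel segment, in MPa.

With the walls removed the bar would change length by δ_free = Σ αᵢΔT Lᵢ = 9×10⁻⁶×122×270 + 16.9×10⁻⁶×122×525 = 1.379 mm.
The rigid supports impose zero overall length change; the single axial force P common to all segments must satisfy P Σ Lᵢ/(AᵢEᵢ) = δ_free.
The series flexibility is Σ Lᵢ/(AᵢEᵢ) = 270/(1475×107×10³) + 525/(190×198×10³) = 1.567×10⁻⁵ mm/N.
So P = 1.379 / 1.567×10⁻⁵ = 88.02 kN, tensile.
σ_{stainless steel} = P / A = 88020 / 190 = 463.3 MPa.

σ ≈ 463 MPa (tensile)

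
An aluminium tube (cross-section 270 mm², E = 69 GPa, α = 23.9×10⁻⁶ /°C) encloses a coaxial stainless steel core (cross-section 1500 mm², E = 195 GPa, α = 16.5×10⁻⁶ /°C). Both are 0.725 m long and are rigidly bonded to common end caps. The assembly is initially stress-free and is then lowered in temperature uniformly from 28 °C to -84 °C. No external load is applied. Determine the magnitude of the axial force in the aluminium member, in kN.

P ≈ 14.5 kN (tensile in the aluminium)

Equilibrium of a rigid end plate with no external load gives equal and opposite internal forces ±P in the two members. Since α_{aluminium} > α_{stainless steel}, cooling drives the aluminium into tension and the stainless steel into compression.
Equating the net (thermal + elastic) strains gives |α₁ − α₂|·ΔT = P·[1/(A₁E₁) + 1/(A₂E₂)].
|α₁ − α₂|·ΔT = 7.4×10⁻⁶ × 112 = 0.0008288.
1/(A₁E₁) + 1/(A₂E₂) = 1/(270×69×10³) + 1/(1500×195×10³) = 5.71×10⁻⁸ N⁻¹.
So P = 0.0008288 / 5.71×10⁻⁸ = 14.52 kN.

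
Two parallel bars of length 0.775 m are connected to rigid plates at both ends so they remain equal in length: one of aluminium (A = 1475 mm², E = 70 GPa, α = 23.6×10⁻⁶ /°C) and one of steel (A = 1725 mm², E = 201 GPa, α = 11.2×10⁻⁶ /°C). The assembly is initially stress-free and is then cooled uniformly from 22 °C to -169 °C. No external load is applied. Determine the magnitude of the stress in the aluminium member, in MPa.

σ ≈ 128 MPa (tensile)

Both members must finish at the same length. With the larger α, the aluminium tends to over-contract; the plates restrain it, putting the aluminium in tension and the steel in compression. With no external load the two internal forces are equal and opposite, magnitude P.
Equating the net (thermal + elastic) strains gives |α₁ − α₂|·ΔT = P·[1/(A₁E₁) + 1/(A₂E₂)].
|α₁ − α₂|·ΔT = 12.4×10⁻⁶ × 191 = 0.002368.
1/(A₁E₁) + 1/(A₂E₂) = 1/(1475×70×10³) + 1/(1725×201×10³) = 1.257×10⁻⁸ N⁻¹.
So P = 0.002368 / 1.257×10⁻⁸ = 188.4 kN.
σ_{aluminium} = P/A₁ = 188400/1475 = 127.7 MPa, tensile.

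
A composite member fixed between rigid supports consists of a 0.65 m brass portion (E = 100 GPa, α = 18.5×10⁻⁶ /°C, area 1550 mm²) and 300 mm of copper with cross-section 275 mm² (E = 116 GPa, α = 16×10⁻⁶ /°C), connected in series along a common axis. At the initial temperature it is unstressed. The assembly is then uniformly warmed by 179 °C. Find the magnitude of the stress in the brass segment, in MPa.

σ ≈ 143 MPa (compressive)

If the supports were absent, the total length change would be Σ αᵢΔT Lᵢ = 18.5×10⁻⁶×179×650 + 16×10⁻⁶×179×300 = 3.012 mm.
The walls prevent any net length change, so an axial force P (same in every segment) develops. Compatibility: P · Σ Lᵢ/(AᵢEᵢ) = δ_free.
The series flexibility is Σ Lᵢ/(AᵢEᵢ) = 650/(1550×100×10³) + 300/(275×116×10³) = 1.36×10⁻⁵ mm/N.
P = 3.012 / 1.36×10⁻⁵ = 221500 N = 221.5 kN, compressive.
σ_{brass} = P / A = 221500 / 1550 = 142.9 MPa.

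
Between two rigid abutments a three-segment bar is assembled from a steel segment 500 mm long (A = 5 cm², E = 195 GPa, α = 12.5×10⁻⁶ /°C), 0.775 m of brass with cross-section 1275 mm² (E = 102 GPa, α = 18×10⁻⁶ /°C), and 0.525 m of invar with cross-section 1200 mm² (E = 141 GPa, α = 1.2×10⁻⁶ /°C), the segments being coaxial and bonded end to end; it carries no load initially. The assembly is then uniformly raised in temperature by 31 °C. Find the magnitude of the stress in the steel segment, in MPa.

σ ≈ 91 MPa (compressive)

If the supports were absent, the total length change would be Σ αᵢΔT Lᵢ = 12.5×10⁻⁶×31×500 + 18×10⁻⁶×31×775 + 1.2×10⁻⁶×31×525 = 0.6457 mm.
Since the ends are fixed, an axial force P builds up, equal in every segment, with P · Σ Lᵢ/(AᵢEᵢ) = δ_free.
The series flexibility is Σ Lᵢ/(AᵢEᵢ) = 500/(500×195×10³) + 775/(1275×102×10³) + 525/(1200×141×10³) = 1.419×10⁻⁵ mm/N.
P = 0.6457 / 1.419×10⁻⁵ = 45510 N = 45.51 kN, compressive.
σ_{steel} = P / A = 45510 / 500 = 91.01 MPa.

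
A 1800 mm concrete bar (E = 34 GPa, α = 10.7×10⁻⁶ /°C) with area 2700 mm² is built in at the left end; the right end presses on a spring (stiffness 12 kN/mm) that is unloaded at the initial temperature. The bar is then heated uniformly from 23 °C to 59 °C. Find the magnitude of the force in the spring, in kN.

P ≈ 6.74 kN

If the spring were absent the bar would lengthen by αΔT L = 10.7×10⁻⁶ × 36 × 1800 = 0.6934 mm.
With a force P in the spring, the elastic change of the bar is PL/(AE) and that of the spring is P/k; compatibility requires their sum to equal δ_free.
So P = δ_free / [L/(AE) + 1/k] = 0.6934 / [ 1800/(2700×34×10³) + 1/(12×10³) ].
P = 0.6934 / 0.0001029 = 6735 N.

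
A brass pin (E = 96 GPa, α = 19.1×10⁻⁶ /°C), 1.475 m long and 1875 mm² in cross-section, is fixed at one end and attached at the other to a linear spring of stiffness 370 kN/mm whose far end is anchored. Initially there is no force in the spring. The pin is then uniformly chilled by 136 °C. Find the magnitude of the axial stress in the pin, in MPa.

σ ≈ 188 MPa (tensile)

The unrestrained thermal change is αΔT L = 19.1×10⁻⁶ × 136 × 1475 = 3.831 mm.
Let P be the tensile force in the spring. The pin extends elastically by PL/(AE) and the spring stretches by P/k; together these equal δ_free.
P [ L/(AE) + 1/k ] = δ_free → P [ 1475/(1875×96×10³) + 1/(370×10³) ] = 3.831.
P = 3.831 / 1.09×10⁻⁵ = 351600 N.
σ = P/A = 351600/1875 = 187.5 MPa.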